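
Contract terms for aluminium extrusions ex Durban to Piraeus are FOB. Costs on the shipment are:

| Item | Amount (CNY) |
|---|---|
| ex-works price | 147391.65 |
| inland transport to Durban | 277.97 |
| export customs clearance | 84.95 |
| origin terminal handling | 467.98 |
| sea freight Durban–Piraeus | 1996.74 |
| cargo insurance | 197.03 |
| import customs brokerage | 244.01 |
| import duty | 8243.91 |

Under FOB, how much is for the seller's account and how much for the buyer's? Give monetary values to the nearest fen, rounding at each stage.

Seller: CNY 148222.55; buyer: CNY 10681.69

FOB: the seller bears costs until goods are on board at the origin port; the buyer bears freight, insurance and all costs thereafter.
Seller's account: goods 147391.65 + inland to port 277.97 + export clearance 84.95 + origin terminal 467.98 = 148222.55
Buyer's account: freight 1996.74 + insurance 197.03 + brokerage 244.01 + duty 8243.91 = 10681.69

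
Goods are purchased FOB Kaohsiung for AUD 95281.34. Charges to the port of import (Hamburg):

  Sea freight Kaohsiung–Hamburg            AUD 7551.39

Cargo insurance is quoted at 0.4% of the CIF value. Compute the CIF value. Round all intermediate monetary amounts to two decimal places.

CIF value: AUD 103245.71

Let C be the CIF value. C = FOB price + freight + 0.4% × C
C − 0.4% × C = 95281.34 + 7551.39
0.996 × C = 102832.73
C = 102832.73 / 0.996 = 103245.71
Insurance premium = 0.4% × 103245.71 = 412.98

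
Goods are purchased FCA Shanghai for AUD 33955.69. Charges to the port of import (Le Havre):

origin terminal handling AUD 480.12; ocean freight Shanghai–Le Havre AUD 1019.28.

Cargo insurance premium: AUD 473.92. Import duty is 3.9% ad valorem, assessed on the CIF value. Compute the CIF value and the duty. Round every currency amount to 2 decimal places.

CIF value: AUD 35929.01; import duty: AUD 1401.23

CIF = FCA price + pre-shipment costs + freight + insurance
CIF = 33955.69 + 480.12 + 1019.28 + 473.92 = 35929.01
Import duty = 35929.01 × 3.9% = 1401.23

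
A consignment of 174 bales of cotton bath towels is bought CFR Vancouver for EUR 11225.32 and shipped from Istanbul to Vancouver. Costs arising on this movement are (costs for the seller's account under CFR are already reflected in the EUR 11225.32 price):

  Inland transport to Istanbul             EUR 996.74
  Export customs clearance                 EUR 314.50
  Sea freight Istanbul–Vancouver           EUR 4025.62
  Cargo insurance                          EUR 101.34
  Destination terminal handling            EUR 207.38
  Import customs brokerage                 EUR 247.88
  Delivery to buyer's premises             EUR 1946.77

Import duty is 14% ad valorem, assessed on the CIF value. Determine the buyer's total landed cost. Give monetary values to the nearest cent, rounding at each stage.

CFR: the seller pays costs through ocean freight to the destination port, but not insurance.
Already in the invoice (seller's account under CFR): inland to port, export clearance, freight — exclude.
CIF value = CFR price + insurance = 11225.32 + 101.34 = 11326.66
Import duty = 11326.66 × 14% = 1585.73
Buyer bears: insurance 101.34 + destination terminal 207.38 + brokerage 247.88 + delivery 1946.77 + duty 1585.73 = 4089.10
Landed cost = invoice 11225.32 + 4089.10 = 15314.42

Total landed cost: EUR 15314.42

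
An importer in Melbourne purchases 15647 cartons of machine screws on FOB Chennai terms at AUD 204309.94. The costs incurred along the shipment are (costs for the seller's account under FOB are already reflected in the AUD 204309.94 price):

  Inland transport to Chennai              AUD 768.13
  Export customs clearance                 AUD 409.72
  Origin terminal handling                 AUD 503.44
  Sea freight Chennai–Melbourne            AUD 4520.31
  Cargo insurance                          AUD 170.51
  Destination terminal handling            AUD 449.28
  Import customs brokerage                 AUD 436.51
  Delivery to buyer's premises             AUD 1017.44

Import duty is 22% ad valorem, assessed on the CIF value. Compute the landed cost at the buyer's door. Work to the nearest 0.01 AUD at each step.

Total landed cost: AUD 256884.16

FOB: the seller bears costs until goods are on board at the origin port; the buyer bears freight, insurance and all costs thereafter.
Already in the invoice (seller's account under FOB): inland to port, export clearance, origin terminal — exclude.
CIF value = FOB price + freight + insurance = 204309.94 + 4520.31 + 170.51 = 209000.76
Import duty = 209000.76 × 22% = 45980.17
Buyer bears: freight 4520.31 + insurance 170.51 + destination terminal 449.28 + brokerage 436.51 + delivery 1017.44 + duty 45980.17 = 52574.22
Landed cost = invoice 204309.94 + 52574.22 = 256884.16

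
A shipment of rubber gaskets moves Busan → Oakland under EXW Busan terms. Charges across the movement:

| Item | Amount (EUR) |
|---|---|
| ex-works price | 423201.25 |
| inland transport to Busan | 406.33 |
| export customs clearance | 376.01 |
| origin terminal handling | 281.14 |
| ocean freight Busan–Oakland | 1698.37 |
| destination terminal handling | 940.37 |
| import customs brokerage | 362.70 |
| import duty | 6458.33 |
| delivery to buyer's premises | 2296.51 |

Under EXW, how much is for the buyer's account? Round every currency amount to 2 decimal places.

Buyer's account: EUR 12819.76

EXW: the seller makes goods available at their premises; the buyer bears all onward costs.
Seller's account: goods 423201.25 = 423201.25
Buyer's account: inland to port 406.33 + export clearance 376.01 + origin terminal 281.14 + freight 1698.37 + destination terminal 940.37 + brokerage 362.70 + duty 6458.33 + delivery 2296.51 = 12819.76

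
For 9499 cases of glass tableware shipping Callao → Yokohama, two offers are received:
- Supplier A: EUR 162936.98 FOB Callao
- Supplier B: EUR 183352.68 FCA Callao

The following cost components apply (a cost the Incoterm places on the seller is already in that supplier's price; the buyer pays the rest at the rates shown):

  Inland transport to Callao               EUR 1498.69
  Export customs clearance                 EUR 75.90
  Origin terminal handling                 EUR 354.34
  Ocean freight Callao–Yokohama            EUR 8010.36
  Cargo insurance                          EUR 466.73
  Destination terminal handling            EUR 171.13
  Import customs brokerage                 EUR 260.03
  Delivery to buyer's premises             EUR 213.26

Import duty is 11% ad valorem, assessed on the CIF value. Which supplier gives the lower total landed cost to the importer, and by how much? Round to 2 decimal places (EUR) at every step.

Supplier A (FOB):
CIF value = FOB price + freight + insurance = 162936.98 + 8010.36 + 466.73 = 171414.07
Import duty = 171414.07 × 11% = 18855.55
Buyer bears (A): 8010.36 + 466.73 + 171.13 + 260.03 + 213.26 = 9121.51
Landed cost (A) = invoice 162936.98 + 9121.51 + duty 18855.55 = 190914.04
Supplier B (FCA):
CIF value = FCA price + origin terminal + freight + insurance = 183352.68 + 354.34 + 8010.36 + 466.73 = 192184.11
Import duty = 192184.11 × 11% = 21140.25
Buyer bears (B): 354.34 + 8010.36 + 466.73 + 171.13 + 260.03 + 213.26 = 9475.85
Landed cost (B) = invoice 183352.68 + 9475.85 + duty 21140.25 = 213968.78
Difference = |190914.04 − 213968.78| = 23054.74

Supplier A is cheaper by EUR 23054.74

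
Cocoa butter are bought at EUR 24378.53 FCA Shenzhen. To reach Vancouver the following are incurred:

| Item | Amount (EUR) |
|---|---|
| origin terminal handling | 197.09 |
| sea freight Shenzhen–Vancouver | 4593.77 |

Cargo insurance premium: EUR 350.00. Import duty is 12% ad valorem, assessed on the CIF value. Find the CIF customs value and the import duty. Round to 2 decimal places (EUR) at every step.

CIF = FCA price + pre-shipment costs + freight + insurance
CIF = 24378.53 + 197.09 + 4593.77 + 350.00 = 29519.39
Import duty = 29519.39 × 12% = 3542.33

CIF value: EUR 29519.39; import duty: EUR 3542.33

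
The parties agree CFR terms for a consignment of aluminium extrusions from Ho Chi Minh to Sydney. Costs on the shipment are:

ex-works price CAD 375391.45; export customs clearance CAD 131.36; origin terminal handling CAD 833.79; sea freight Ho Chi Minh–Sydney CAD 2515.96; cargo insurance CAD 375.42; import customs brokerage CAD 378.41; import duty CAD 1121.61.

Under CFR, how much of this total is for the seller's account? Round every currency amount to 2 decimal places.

Seller's account: CAD 378872.56

CFR: the seller pays costs through ocean freight to the destination port, but not insurance.
Seller's account: goods 375391.45 + export clearance 131.36 + origin terminal 833.79 + freight 2515.96 = 378872.56
Buyer's account: insurance 375.42 + brokerage 378.41 + duty 1121.61 = 1875.44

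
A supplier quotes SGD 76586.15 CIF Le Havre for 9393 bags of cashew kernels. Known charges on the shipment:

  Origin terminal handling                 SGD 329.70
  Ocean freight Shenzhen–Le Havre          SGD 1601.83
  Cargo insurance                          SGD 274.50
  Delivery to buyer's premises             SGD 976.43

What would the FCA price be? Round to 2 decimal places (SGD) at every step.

FCA price: SGD 74380.12

Not relevant to the conversion: delivery — on the buyer under both terms; not part of either seller's price.
From CIF to FCA, the seller no longer bears: origin terminal, freight, insurance.
FCA price = 76586.15 − 329.70 − 1601.83 − 274.50 = 74380.12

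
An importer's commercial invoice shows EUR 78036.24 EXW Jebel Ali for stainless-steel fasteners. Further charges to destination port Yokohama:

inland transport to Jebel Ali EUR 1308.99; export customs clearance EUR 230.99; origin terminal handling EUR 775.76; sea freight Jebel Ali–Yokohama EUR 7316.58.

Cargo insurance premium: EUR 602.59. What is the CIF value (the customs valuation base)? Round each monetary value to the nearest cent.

CIF value: EUR 88271.15

CIF = EXW price + pre-shipment costs + freight + insurance
CIF = 78036.24 + 1308.99 + 230.99 + 775.76 + 7316.58 + 602.59 = 88271.15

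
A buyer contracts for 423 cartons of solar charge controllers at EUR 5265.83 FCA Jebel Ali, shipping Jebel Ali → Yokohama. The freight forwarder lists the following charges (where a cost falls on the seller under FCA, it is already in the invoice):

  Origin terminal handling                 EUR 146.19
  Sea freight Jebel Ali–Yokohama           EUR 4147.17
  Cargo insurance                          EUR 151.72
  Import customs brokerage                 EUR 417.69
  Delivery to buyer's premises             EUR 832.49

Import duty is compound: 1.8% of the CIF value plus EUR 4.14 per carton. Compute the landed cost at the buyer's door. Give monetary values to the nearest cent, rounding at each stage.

FCA: the seller delivers export-cleared goods to the carrier; the buyer bears costs from that point.
CIF value = FCA price + origin terminal + freight + insurance = 5265.83 + 146.19 + 4147.17 + 151.72 = 9710.91
Ad valorem component: 9710.91 × 1.8% = 174.80
Specific component: 423 × 4.14 = 1751.22
Import duty = 174.80 + 1751.22 = 1926.02
Buyer bears: origin terminal 146.19 + freight 4147.17 + insurance 151.72 + brokerage 417.69 + delivery 832.49 + duty 1926.02 = 7621.28
Landed cost = invoice 5265.83 + 7621.28 = 12887.11

Total landed cost: EUR 12887.11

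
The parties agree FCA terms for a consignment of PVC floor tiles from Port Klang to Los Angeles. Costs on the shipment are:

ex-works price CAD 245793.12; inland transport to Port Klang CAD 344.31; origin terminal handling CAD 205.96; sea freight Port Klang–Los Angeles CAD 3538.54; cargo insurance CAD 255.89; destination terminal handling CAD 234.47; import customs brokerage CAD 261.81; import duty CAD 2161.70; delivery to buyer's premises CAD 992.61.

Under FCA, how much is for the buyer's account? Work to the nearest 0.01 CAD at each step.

Buyer's account: CAD 7650.98

FCA: the seller delivers export-cleared goods to the carrier; the buyer bears costs from that point.
Seller's account: goods 245793.12 + inland to port 344.31 = 246137.43
Buyer's account: origin terminal 205.96 + freight 3538.54 + insurance 255.89 + destination terminal 234.47 + brokerage 261.81 + duty 2161.70 + delivery 992.61 = 7650.98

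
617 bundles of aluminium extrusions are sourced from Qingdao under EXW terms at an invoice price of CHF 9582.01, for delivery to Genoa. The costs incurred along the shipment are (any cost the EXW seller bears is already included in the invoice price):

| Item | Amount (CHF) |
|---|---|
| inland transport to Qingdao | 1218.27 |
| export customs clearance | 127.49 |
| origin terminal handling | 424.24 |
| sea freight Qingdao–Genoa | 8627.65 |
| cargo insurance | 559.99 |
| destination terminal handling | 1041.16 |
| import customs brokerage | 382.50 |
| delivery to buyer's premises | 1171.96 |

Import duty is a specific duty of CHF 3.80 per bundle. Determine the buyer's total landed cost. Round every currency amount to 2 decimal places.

Total landed cost: CHF 25479.87

EXW: the seller makes goods available at their premises; the buyer bears all onward costs.
CIF value = EXW price + inland to port + export clearance + origin terminal + freight + insurance = 9582.01 + 1218.27 + 127.49 + 424.24 + 8627.65 + 559.99 = 20539.65
Import duty = 617 × 3.80 = 2344.60
Buyer bears: inland to port 1218.27 + export clearance 127.49 + origin terminal 424.24 + freight 8627.65 + insurance 559.99 + destination terminal 1041.16 + brokerage 382.50 + delivery 1171.96 + duty 2344.60 = 15897.86
Landed cost = invoice 9582.01 + 15897.86 = 25479.87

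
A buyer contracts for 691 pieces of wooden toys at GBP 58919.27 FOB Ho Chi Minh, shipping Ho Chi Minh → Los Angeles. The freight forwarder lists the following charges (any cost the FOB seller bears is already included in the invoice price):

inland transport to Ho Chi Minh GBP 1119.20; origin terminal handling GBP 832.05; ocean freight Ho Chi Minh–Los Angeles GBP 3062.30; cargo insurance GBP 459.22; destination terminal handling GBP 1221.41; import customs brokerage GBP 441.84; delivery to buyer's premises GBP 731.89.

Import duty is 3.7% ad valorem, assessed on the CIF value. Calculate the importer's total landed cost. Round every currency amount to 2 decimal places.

FOB: the seller bears costs until goods are on board at the origin port; the buyer bears freight, insurance and all costs thereafter.
Already in the invoice (seller's account under FOB): inland to port, origin terminal — exclude.
CIF value = FOB price + freight + insurance = 58919.27 + 3062.30 + 459.22 = 62440.79
Import duty = 62440.79 × 3.7% = 2310.31
Buyer bears: freight 3062.30 + insurance 459.22 + destination terminal 1221.41 + brokerage 441.84 + delivery 731.89 + duty 2310.31 = 8226.97
Landed cost = invoice 58919.27 + 8226.97 = 67146.24

Total landed cost: GBP 67146.24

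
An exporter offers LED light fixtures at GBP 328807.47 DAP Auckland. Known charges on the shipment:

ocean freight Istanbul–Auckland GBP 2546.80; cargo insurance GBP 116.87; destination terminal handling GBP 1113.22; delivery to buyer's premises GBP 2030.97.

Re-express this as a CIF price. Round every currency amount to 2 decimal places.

Not relevant to the conversion: insurance, freight — on the seller under both DAP and CIF; already in the DAP price and stays in the CIF price.
From DAP to CIF, the seller no longer bears: destination terminal, delivery.
CIF price = 328807.47 − 1113.22 − 2030.97 = 325663.28

CIF price: GBP 325663.28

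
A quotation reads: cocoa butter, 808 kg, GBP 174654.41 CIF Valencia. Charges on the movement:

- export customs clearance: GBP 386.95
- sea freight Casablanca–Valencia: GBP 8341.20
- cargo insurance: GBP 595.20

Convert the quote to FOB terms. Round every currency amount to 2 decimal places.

FOB price: GBP 165718.01

Not relevant to the conversion: export clearance — on the seller under both CIF and FOB; already in the CIF price and stays in the FOB price.
From CIF to FOB, the seller no longer bears: freight, insurance.
FOB price = 174654.41 − 8341.20 − 595.20 = 165718.01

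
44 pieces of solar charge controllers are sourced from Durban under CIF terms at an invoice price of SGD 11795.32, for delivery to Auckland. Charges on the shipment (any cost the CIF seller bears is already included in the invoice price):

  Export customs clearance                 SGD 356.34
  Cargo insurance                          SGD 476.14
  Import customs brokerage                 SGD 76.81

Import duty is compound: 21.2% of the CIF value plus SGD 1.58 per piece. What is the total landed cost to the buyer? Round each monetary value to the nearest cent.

Total landed cost: SGD 14442.26

CIF: the seller pays costs through ocean freight and marine insurance to the destination port.
Already in the invoice (seller's account under CIF): export clearance, insurance — exclude.
The CIF price already equals the CIF value: 11795.32
Ad valorem component: 11795.32 × 21.2% = 2500.61
Specific component: 44 × 1.58 = 69.52
Import duty = 2500.61 + 69.52 = 2570.13
Buyer bears: brokerage 76.81 + duty 2570.13 = 2646.94
Landed cost = invoice 11795.32 + 2646.94 = 14442.26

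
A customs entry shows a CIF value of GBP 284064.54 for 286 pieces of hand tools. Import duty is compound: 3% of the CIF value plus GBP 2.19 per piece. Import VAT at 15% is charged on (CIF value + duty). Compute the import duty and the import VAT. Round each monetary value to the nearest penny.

Import duty: GBP 9148.28; import VAT: GBP 43981.92

Ad valorem component: 284064.54 × 3% = 8521.94
Specific component: 286 × 2.19 = 626.34
Import duty = 8521.94 + 626.34 = 9148.28
VAT base = CIF + duty = 284064.54 + 9148.28 = 293212.82
Import VAT = 293212.82 × 15% = 43981.92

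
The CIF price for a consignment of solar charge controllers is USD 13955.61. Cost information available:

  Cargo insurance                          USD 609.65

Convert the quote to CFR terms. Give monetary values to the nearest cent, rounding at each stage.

CFR price: USD 13345.96

From CIF to CFR, the seller no longer bears: insurance.
CFR price = 13955.61 − 609.65 = 13345.96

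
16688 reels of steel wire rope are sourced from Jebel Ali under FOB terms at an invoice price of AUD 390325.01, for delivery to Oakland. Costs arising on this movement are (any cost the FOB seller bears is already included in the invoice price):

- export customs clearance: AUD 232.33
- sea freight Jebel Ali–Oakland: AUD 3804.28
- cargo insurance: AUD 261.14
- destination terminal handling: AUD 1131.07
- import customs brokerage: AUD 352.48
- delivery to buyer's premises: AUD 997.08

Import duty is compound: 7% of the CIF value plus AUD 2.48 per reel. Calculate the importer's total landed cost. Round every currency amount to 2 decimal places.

FOB: the seller bears costs until goods are on board at the origin port; the buyer bears freight, insurance and all costs thereafter.
Already in the invoice (seller's account under FOB): export clearance — exclude.
CIF value = FOB price + freight + insurance = 390325.01 + 3804.28 + 261.14 = 394390.43
Ad valorem component: 394390.43 × 7% = 27607.33
Specific component: 16688 × 2.48 = 41386.24
Import duty = 27607.33 + 41386.24 = 68993.57
Buyer bears: freight 3804.28 + insurance 261.14 + destination terminal 1131.07 + brokerage 352.48 + delivery 997.08 + duty 68993.57 = 75539.62
Landed cost = invoice 390325.01 + 75539.62 = 465864.63

Total landed cost: AUD 465864.63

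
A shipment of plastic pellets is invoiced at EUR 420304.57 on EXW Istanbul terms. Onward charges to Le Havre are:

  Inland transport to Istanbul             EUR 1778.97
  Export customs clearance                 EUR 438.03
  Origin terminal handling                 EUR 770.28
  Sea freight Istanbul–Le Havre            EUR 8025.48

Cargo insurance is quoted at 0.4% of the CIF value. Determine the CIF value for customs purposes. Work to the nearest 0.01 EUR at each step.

CIF value: EUR 433049.53

Let C be the CIF value. C = EXW price + pre-shipment costs + freight + 0.4% × C
C − 0.4% × C = 420304.57 + 1778.97 + 438.03 + 770.28 + 8025.48
0.996 × C = 431317.33
C = 431317.33 / 0.996 = 433049.53
Insurance premium = 0.4% × 433049.53 = 1732.20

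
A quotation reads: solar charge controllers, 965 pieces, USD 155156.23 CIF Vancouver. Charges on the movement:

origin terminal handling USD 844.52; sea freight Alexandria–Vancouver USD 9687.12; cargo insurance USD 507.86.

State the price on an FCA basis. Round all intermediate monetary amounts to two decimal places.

FCA price: USD 144116.73

From CIF to FCA, the seller no longer bears: origin terminal, freight, insurance.
FCA price = 155156.23 − 844.52 − 9687.12 − 507.86 = 144116.73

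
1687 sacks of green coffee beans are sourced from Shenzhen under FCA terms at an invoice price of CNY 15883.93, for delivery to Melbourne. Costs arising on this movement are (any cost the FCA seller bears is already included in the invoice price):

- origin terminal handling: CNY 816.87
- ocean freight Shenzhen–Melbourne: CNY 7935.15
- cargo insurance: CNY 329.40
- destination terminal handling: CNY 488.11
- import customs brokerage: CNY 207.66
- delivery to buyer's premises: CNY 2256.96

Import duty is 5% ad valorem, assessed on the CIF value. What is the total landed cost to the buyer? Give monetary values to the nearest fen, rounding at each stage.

FCA: the seller delivers export-cleared goods to the carrier; the buyer bears costs from that point.
CIF value = FCA price + origin terminal + freight + insurance = 15883.93 + 816.87 + 7935.15 + 329.40 = 24965.35
Import duty = 24965.35 × 5% = 1248.27
Buyer bears: origin terminal 816.87 + freight 7935.15 + insurance 329.40 + destination terminal 488.11 + brokerage 207.66 + delivery 2256.96 + duty 1248.27 = 13282.42
Landed cost = invoice 15883.93 + 13282.42 = 29166.35

Total landed cost: CNY 29166.35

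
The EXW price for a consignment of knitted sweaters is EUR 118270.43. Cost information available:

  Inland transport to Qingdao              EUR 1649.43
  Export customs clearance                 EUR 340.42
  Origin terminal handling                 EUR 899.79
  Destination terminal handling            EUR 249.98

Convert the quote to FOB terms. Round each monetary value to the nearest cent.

Not relevant to the conversion: destination terminal — on the buyer under both terms; not part of either seller's price.
From EXW to FOB, the seller additionally bears: inland to port, export clearance, origin terminal.
FOB price = 118270.43 + 1649.43 + 340.42 + 899.79 = 121160.07

FOB price: EUR 121160.07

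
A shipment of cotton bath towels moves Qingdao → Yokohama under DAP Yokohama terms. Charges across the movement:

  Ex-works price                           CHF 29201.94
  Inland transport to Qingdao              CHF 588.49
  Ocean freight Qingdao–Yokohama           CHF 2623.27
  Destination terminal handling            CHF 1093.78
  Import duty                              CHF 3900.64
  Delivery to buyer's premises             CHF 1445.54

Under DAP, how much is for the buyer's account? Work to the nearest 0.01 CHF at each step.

DAP: the seller bears all costs to the named destination except import duty and clearance.
Seller's account: goods 29201.94 + inland to port 588.49 + freight 2623.27 + destination terminal 1093.78 + delivery 1445.54 = 34953.02
Buyer's account: duty 3900.64 = 3900.64

Buyer's account: CHF 3900.64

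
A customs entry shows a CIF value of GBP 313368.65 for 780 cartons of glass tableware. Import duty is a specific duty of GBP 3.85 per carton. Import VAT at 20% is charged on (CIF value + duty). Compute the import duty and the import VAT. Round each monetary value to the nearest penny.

Import duty = 780 × 3.85 = 3003.00
VAT base = CIF + duty = 313368.65 + 3003.00 = 316371.65
Import VAT = 316371.65 × 20% = 63274.33

Import duty: GBP 3003.00; import VAT: GBP 63274.33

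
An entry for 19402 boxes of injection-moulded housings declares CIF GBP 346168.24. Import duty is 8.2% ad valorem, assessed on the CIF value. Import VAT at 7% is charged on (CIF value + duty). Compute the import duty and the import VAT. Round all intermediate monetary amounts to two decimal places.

Import duty = 346168.24 × 8.2% = 28385.80
VAT base = CIF + duty = 346168.24 + 28385.80 = 374554.04
Import VAT = 374554.04 × 7% = 26218.78

Import duty: GBP 28385.80; import VAT: GBP 26218.78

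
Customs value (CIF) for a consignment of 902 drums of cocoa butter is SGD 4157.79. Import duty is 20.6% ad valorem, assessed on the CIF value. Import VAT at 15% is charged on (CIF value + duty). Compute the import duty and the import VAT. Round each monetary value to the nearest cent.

Import duty = 4157.79 × 20.6% = 856.50
VAT base = CIF + duty = 4157.79 + 856.50 = 5014.29
Import VAT = 5014.29 × 15% = 752.14

Import duty: SGD 856.50; import VAT: SGD 752.14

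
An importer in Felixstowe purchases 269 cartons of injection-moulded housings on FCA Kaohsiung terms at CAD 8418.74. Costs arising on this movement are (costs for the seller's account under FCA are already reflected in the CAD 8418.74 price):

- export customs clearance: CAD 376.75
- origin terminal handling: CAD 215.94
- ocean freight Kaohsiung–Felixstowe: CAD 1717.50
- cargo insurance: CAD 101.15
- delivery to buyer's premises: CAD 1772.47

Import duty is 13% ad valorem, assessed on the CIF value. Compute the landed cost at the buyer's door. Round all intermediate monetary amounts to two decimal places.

Total landed cost: CAD 13584.73

FCA: the seller delivers export-cleared goods to the carrier; the buyer bears costs from that point.
Already in the invoice (seller's account under FCA): export clearance — exclude.
CIF value = FCA price + origin terminal + freight + insurance = 8418.74 + 215.94 + 1717.50 + 101.15 = 10453.33
Import duty = 10453.33 × 13% = 1358.93
Buyer bears: origin terminal 215.94 + freight 1717.50 + insurance 101.15 + delivery 1772.47 + duty 1358.93 = 5165.99
Landed cost = invoice 8418.74 + 5165.99 = 13584.73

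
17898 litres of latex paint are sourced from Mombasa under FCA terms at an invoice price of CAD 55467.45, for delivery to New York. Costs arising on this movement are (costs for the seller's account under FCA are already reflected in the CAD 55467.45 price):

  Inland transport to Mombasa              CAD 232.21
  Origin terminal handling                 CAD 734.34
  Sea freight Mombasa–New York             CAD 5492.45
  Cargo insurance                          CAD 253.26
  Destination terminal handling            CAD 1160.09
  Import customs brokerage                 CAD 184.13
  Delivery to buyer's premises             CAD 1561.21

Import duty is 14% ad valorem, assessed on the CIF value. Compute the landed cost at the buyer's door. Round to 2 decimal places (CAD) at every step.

FCA: the seller delivers export-cleared goods to the carrier; the buyer bears costs from that point.
Already in the invoice (seller's account under FCA): inland to port — exclude.
CIF value = FCA price + origin terminal + freight + insurance = 55467.45 + 734.34 + 5492.45 + 253.26 = 61947.50
Import duty = 61947.50 × 14% = 8672.65
Buyer bears: origin terminal 734.34 + freight 5492.45 + insurance 253.26 + destination terminal 1160.09 + brokerage 184.13 + delivery 1561.21 + duty 8672.65 = 18058.13
Landed cost = invoice 55467.45 + 18058.13 = 73525.58

Total landed cost: CAD 73525.58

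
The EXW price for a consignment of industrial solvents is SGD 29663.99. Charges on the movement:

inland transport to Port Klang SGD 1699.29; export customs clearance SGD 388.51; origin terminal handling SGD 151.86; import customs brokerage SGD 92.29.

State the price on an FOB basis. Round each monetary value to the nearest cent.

FOB price: SGD 31903.65

Not relevant to the conversion: brokerage — on the buyer under both terms; not part of either seller's price.
From EXW to FOB, the seller additionally bears: inland to port, export clearance, origin terminal.
FOB price = 29663.99 + 1699.29 + 388.51 + 151.86 = 31903.65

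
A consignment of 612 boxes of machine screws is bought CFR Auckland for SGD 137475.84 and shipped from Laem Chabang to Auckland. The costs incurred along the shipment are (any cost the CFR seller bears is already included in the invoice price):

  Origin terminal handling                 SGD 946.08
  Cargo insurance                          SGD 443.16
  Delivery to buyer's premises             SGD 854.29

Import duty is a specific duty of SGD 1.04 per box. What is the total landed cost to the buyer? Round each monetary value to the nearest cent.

CFR: the seller pays costs through ocean freight to the destination port, but not insurance.
Already in the invoice (seller's account under CFR): origin terminal — exclude.
CIF value = CFR price + insurance = 137475.84 + 443.16 = 137919.00
Import duty = 612 × 1.04 = 636.48
Buyer bears: insurance 443.16 + delivery 854.29 + duty 636.48 = 1933.93
Landed cost = invoice 137475.84 + 1933.93 = 139409.77

Total landed cost: SGD 139409.77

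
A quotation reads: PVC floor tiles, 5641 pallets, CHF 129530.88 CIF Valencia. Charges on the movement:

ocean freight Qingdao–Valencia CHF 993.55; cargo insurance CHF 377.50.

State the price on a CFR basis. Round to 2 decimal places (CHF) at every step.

Not relevant to the conversion: freight — on the seller under both CIF and CFR; already in the CIF price and stays in the CFR price.
From CIF to CFR, the seller no longer bears: insurance.
CFR price = 129530.88 − 377.50 = 129153.38

CFR price: CHF 129153.38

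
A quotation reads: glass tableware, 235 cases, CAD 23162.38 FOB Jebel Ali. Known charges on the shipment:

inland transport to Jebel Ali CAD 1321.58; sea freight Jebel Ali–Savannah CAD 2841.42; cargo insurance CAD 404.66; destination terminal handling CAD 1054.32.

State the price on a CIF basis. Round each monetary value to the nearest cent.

CIF price: CAD 26408.46

Not relevant to the conversion: inland to port — on the seller under both FOB and CIF; already in the FOB price and stays in the CIF price. destination terminal — on the buyer under both terms; not part of either seller's price.
From FOB to CIF, the seller additionally bears: freight, insurance.
CIF price = 23162.38 + 2841.42 + 404.66 = 26408.46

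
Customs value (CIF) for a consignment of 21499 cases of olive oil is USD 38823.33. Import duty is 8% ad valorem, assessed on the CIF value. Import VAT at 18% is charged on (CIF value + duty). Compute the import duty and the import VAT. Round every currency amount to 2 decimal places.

Import duty = 38823.33 × 8% = 3105.87
VAT base = CIF + duty = 38823.33 + 3105.87 = 41929.20
Import VAT = 41929.20 × 18% = 7547.26

Import duty: USD 3105.87; import VAT: USD 7547.26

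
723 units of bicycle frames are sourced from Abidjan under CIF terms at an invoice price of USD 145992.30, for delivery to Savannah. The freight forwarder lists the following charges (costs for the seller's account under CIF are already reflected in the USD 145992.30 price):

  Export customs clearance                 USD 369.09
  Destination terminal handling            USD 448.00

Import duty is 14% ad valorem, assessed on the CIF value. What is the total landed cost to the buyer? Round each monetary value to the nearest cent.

CIF: the seller pays costs through ocean freight and marine insurance to the destination port.
Already in the invoice (seller's account under CIF): export clearance — exclude.
The CIF price already equals the CIF value: 145992.30
Import duty = 145992.30 × 14% = 20438.92
Buyer bears: destination terminal 448.00 + duty 20438.92 = 20886.92
Landed cost = invoice 145992.30 + 20886.92 = 166879.22

Total landed cost: USD 166879.22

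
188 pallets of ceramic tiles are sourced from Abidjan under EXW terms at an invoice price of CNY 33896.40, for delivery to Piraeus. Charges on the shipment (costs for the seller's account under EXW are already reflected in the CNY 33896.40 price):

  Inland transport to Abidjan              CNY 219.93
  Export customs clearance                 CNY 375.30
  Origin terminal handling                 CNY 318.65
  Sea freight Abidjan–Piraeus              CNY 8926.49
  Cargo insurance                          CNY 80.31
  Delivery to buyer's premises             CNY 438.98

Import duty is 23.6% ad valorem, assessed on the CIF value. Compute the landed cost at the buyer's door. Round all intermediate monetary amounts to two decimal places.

Total landed cost: CNY 54596.89

EXW: the seller makes goods available at their premises; the buyer bears all onward costs.
CIF value = EXW price + inland to port + export clearance + origin terminal + freight + insurance = 33896.40 + 219.93 + 375.30 + 318.65 + 8926.49 + 80.31 = 43817.08
Import duty = 43817.08 × 23.6% = 10340.83
Buyer bears: inland to port 219.93 + export clearance 375.30 + origin terminal 318.65 + freight 8926.49 + insurance 80.31 + delivery 438.98 + duty 10340.83 = 20700.49
Landed cost = invoice 33896.40 + 20700.49 = 54596.89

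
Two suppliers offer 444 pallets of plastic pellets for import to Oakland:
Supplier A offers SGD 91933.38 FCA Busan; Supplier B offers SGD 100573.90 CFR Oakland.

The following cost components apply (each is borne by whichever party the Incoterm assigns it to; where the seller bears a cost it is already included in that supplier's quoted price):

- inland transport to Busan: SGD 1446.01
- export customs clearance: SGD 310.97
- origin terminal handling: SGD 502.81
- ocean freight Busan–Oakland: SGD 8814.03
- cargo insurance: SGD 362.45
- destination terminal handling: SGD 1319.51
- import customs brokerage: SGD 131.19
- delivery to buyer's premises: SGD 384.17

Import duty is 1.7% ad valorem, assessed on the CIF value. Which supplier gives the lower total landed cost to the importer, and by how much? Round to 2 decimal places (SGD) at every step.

Supplier B is cheaper by SGD 687.82

Supplier A (FCA):
CIF value = FCA price + origin terminal + freight + insurance = 91933.38 + 502.81 + 8814.03 + 362.45 = 101612.67
Import duty = 101612.67 × 1.7% = 1727.42
Buyer bears (A): 502.81 + 8814.03 + 362.45 + 1319.51 + 131.19 + 384.17 = 11514.16
Landed cost (A) = invoice 91933.38 + 11514.16 + duty 1727.42 = 105174.96
Supplier B (CFR):
CIF value = CFR price + insurance = 100573.90 + 362.45 = 100936.35
Import duty = 100936.35 × 1.7% = 1715.92
Buyer bears (B): 362.45 + 1319.51 + 131.19 + 384.17 = 2197.32
Landed cost (B) = invoice 100573.90 + 2197.32 + duty 1715.92 = 104487.14
Difference = |105174.96 − 104487.14| = 687.82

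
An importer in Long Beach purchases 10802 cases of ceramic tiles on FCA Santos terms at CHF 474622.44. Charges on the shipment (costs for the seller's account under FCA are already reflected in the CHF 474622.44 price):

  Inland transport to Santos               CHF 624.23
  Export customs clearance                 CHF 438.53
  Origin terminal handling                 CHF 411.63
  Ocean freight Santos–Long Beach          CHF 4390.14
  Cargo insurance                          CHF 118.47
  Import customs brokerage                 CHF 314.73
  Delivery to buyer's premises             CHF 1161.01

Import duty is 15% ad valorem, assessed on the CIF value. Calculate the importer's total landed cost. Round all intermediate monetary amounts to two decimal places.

FCA: the seller delivers export-cleared goods to the carrier; the buyer bears costs from that point.
Already in the invoice (seller's account under FCA): inland to port, export clearance — exclude.
CIF value = FCA price + origin terminal + freight + insurance = 474622.44 + 411.63 + 4390.14 + 118.47 = 479542.68
Import duty = 479542.68 × 15% = 71931.40
Buyer bears: origin terminal 411.63 + freight 4390.14 + insurance 118.47 + brokerage 314.73 + delivery 1161.01 + duty 71931.40 = 78327.38
Landed cost = invoice 474622.44 + 78327.38 = 552949.82

Total landed cost: CHF 552949.82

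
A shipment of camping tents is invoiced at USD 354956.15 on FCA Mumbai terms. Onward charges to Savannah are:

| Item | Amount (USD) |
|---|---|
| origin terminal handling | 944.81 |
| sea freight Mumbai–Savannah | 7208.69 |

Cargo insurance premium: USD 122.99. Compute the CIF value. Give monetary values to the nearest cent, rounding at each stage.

CIF = FCA price + pre-shipment costs + freight + insurance
CIF = 354956.15 + 944.81 + 7208.69 + 122.99 = 363232.64

CIF value: USD 363232.64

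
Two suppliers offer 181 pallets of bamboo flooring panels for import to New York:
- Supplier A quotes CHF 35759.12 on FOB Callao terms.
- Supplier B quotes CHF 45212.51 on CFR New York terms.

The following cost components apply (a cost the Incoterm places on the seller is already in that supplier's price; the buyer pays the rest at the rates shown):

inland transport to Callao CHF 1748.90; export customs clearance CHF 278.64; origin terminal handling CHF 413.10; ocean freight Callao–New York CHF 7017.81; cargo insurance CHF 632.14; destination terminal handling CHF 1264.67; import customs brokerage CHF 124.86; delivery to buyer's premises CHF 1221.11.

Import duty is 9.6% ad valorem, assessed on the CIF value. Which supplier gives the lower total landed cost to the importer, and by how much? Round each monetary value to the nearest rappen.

Supplier A is cheaper by CHF 2669.40

Supplier A (FOB):
CIF value = FOB price + freight + insurance = 35759.12 + 7017.81 + 632.14 = 43409.07
Import duty = 43409.07 × 9.6% = 4167.27
Buyer bears (A): 7017.81 + 632.14 + 1264.67 + 124.86 + 1221.11 = 10260.59
Landed cost (A) = invoice 35759.12 + 10260.59 + duty 4167.27 = 50186.98
Supplier B (CFR):
CIF value = CFR price + insurance = 45212.51 + 632.14 = 45844.65
Import duty = 45844.65 × 9.6% = 4401.09
Buyer bears (B): 632.14 + 1264.67 + 124.86 + 1221.11 = 3242.78
Landed cost (B) = invoice 45212.51 + 3242.78 + duty 4401.09 = 52856.38
Difference = |50186.98 − 52856.38| = 2669.40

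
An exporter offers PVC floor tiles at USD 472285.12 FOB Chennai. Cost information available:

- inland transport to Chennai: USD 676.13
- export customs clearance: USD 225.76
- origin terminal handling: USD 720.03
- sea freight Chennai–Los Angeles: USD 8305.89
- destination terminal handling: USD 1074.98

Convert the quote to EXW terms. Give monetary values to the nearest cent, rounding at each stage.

Not relevant to the conversion: freight, destination terminal — on the buyer under both terms; not part of either seller's price.
From FOB to EXW, the seller no longer bears: inland to port, export clearance, origin terminal.
EXW price = 472285.12 − 676.13 − 225.76 − 720.03 = 470663.20

EXW price: USD 470663.20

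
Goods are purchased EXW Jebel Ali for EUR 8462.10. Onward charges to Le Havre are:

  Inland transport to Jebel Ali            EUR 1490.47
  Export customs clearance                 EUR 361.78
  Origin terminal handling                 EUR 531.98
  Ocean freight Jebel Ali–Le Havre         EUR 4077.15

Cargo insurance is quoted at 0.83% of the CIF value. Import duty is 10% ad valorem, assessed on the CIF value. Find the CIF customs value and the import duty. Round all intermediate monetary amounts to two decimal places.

CIF value: EUR 15048.38; import duty: EUR 1504.84

Let C be the CIF value. C = EXW price + pre-shipment costs + freight + 0.83% × C
C − 0.83% × C = 8462.10 + 1490.47 + 361.78 + 531.98 + 4077.15
0.9917 × C = 14923.48
C = 14923.48 / 0.9917 = 15048.38
Insurance premium = 0.83% × 15048.38 = 124.90
Import duty = 15048.38 × 10% = 1504.84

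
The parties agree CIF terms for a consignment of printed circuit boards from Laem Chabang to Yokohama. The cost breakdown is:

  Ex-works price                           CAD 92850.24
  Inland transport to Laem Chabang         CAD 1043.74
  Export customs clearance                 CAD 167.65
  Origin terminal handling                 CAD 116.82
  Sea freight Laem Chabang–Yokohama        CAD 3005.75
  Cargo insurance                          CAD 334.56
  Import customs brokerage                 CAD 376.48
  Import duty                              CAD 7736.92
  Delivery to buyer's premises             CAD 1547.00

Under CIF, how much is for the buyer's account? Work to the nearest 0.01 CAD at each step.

CIF: the seller pays costs through ocean freight and marine insurance to the destination port.
Seller's account: goods 92850.24 + inland to port 1043.74 + export clearance 167.65 + origin terminal 116.82 + freight 3005.75 + insurance 334.56 = 97518.76
Buyer's account: brokerage 376.48 + duty 7736.92 + delivery 1547.00 = 9660.40

Buyer's account: CAD 9660.40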